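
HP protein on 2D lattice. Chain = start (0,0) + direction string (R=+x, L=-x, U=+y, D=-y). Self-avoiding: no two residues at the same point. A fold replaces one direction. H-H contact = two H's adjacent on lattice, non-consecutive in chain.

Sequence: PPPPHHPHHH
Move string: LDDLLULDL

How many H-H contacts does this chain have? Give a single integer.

Positions: [(0, 0), (-1, 0), (-1, -1), (-1, -2), (-2, -2), (-3, -2), (-3, -1), (-4, -1), (-4, -2), (-5, -2)]
H-H contact: residue 5 @(-3,-2) - residue 8 @(-4, -2)

Answer: 1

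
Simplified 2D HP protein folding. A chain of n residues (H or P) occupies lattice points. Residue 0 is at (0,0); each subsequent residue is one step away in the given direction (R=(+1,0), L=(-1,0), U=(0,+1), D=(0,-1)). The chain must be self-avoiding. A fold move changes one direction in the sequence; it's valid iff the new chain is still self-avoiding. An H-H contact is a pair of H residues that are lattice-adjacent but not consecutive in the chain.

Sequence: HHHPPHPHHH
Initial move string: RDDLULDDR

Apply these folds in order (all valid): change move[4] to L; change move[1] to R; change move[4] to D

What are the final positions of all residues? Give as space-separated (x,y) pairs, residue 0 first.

Answer: (0,0) (1,0) (2,0) (2,-1) (1,-1) (1,-2) (0,-2) (0,-3) (0,-4) (1,-4)

Derivation:
Initial moves: RDDLULDDR
Fold: move[4]->L => RDDLLLDDR (positions: [(0, 0), (1, 0), (1, -1), (1, -2), (0, -2), (-1, -2), (-2, -2), (-2, -3), (-2, -4), (-1, -4)])
Fold: move[1]->R => RRDLLLDDR (positions: [(0, 0), (1, 0), (2, 0), (2, -1), (1, -1), (0, -1), (-1, -1), (-1, -2), (-1, -3), (0, -3)])
Fold: move[4]->D => RRDLDLDDR (positions: [(0, 0), (1, 0), (2, 0), (2, -1), (1, -1), (1, -2), (0, -2), (0, -3), (0, -4), (1, -4)])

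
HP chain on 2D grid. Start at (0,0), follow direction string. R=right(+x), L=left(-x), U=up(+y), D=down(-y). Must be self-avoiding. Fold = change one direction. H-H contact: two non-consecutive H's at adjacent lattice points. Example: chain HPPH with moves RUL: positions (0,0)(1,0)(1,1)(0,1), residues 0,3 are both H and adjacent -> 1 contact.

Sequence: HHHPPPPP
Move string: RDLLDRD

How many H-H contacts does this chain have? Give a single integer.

Answer: 0

Derivation:
Positions: [(0, 0), (1, 0), (1, -1), (0, -1), (-1, -1), (-1, -2), (0, -2), (0, -3)]
No H-H contacts found.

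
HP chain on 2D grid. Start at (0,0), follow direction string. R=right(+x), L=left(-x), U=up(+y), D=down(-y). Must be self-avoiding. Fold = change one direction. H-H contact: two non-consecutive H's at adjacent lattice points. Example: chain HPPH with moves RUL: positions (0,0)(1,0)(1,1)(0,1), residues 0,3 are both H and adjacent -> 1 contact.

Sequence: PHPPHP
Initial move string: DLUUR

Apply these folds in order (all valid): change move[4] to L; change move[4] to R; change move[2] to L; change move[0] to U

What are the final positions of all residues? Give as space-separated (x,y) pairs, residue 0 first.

Initial moves: DLUUR
Fold: move[4]->L => DLUUL (positions: [(0, 0), (0, -1), (-1, -1), (-1, 0), (-1, 1), (-2, 1)])
Fold: move[4]->R => DLUUR (positions: [(0, 0), (0, -1), (-1, -1), (-1, 0), (-1, 1), (0, 1)])
Fold: move[2]->L => DLLUR (positions: [(0, 0), (0, -1), (-1, -1), (-2, -1), (-2, 0), (-1, 0)])
Fold: move[0]->U => ULLUR (positions: [(0, 0), (0, 1), (-1, 1), (-2, 1), (-2, 2), (-1, 2)])

Answer: (0,0) (0,1) (-1,1) (-2,1) (-2,2) (-1,2)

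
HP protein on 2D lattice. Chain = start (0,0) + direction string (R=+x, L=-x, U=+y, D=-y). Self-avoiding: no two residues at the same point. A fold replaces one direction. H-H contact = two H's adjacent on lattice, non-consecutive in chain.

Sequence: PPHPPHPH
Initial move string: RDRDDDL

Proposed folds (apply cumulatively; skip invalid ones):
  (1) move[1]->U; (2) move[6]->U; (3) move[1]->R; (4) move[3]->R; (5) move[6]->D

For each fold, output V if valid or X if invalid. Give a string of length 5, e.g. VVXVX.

Answer: VXVVV

Derivation:
Initial: RDRDDDL -> [(0, 0), (1, 0), (1, -1), (2, -1), (2, -2), (2, -3), (2, -4), (1, -4)]
Fold 1: move[1]->U => RURDDDL VALID
Fold 2: move[6]->U => RURDDDU INVALID (collision), skipped
Fold 3: move[1]->R => RRRDDDL VALID
Fold 4: move[3]->R => RRRRDDL VALID
Fold 5: move[6]->D => RRRRDDD VALID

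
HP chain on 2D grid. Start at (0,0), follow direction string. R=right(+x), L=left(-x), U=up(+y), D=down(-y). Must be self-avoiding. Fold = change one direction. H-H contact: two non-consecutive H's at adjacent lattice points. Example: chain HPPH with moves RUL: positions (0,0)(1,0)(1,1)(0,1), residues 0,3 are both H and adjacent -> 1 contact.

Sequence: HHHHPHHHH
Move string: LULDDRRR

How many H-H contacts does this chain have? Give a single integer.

Positions: [(0, 0), (-1, 0), (-1, 1), (-2, 1), (-2, 0), (-2, -1), (-1, -1), (0, -1), (1, -1)]
H-H contact: residue 0 @(0,0) - residue 7 @(0, -1)
H-H contact: residue 1 @(-1,0) - residue 6 @(-1, -1)

Answer: 2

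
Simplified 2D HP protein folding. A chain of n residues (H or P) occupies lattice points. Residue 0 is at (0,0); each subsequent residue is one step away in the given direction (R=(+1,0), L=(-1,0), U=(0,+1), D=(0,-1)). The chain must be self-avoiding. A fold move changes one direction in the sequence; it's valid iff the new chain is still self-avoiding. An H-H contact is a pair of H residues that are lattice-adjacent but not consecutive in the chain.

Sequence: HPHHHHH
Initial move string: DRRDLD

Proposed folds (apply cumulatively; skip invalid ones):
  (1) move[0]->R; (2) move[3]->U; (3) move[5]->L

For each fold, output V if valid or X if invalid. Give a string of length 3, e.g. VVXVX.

Answer: VXV

Derivation:
Initial: DRRDLD -> [(0, 0), (0, -1), (1, -1), (2, -1), (2, -2), (1, -2), (1, -3)]
Fold 1: move[0]->R => RRRDLD VALID
Fold 2: move[3]->U => RRRULD INVALID (collision), skipped
Fold 3: move[5]->L => RRRDLL VALID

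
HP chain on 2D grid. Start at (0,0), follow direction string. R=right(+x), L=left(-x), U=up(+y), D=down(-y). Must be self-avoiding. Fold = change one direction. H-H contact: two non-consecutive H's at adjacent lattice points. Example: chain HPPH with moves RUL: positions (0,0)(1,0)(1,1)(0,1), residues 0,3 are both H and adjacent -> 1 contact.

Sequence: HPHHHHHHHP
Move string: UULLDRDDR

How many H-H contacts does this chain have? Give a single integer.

Positions: [(0, 0), (0, 1), (0, 2), (-1, 2), (-2, 2), (-2, 1), (-1, 1), (-1, 0), (-1, -1), (0, -1)]
H-H contact: residue 0 @(0,0) - residue 7 @(-1, 0)
H-H contact: residue 3 @(-1,2) - residue 6 @(-1, 1)

Answer: 2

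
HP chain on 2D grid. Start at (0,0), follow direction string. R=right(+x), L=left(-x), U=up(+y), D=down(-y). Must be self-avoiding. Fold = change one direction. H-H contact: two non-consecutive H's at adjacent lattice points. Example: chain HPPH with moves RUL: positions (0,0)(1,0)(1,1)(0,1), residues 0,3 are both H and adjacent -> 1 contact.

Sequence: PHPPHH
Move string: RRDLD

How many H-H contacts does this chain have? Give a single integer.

Answer: 1

Derivation:
Positions: [(0, 0), (1, 0), (2, 0), (2, -1), (1, -1), (1, -2)]
H-H contact: residue 1 @(1,0) - residue 4 @(1, -1)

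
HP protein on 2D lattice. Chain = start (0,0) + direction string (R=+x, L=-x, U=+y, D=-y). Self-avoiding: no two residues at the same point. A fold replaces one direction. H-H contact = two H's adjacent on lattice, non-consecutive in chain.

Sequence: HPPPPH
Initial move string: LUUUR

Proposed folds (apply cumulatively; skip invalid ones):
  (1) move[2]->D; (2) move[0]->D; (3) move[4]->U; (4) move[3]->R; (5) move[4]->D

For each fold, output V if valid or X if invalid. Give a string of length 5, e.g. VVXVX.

Answer: XXVVV

Derivation:
Initial: LUUUR -> [(0, 0), (-1, 0), (-1, 1), (-1, 2), (-1, 3), (0, 3)]
Fold 1: move[2]->D => LUDUR INVALID (collision), skipped
Fold 2: move[0]->D => DUUUR INVALID (collision), skipped
Fold 3: move[4]->U => LUUUU VALID
Fold 4: move[3]->R => LUURU VALID
Fold 5: move[4]->D => LUURD VALID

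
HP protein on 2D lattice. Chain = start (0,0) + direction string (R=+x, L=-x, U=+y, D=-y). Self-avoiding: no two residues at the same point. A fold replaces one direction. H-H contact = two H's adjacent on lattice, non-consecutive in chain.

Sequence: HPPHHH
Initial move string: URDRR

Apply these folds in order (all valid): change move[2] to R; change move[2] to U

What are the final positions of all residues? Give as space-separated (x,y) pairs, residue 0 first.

Answer: (0,0) (0,1) (1,1) (1,2) (2,2) (3,2)

Derivation:
Initial moves: URDRR
Fold: move[2]->R => URRRR (positions: [(0, 0), (0, 1), (1, 1), (2, 1), (3, 1), (4, 1)])
Fold: move[2]->U => URURR (positions: [(0, 0), (0, 1), (1, 1), (1, 2), (2, 2), (3, 2)])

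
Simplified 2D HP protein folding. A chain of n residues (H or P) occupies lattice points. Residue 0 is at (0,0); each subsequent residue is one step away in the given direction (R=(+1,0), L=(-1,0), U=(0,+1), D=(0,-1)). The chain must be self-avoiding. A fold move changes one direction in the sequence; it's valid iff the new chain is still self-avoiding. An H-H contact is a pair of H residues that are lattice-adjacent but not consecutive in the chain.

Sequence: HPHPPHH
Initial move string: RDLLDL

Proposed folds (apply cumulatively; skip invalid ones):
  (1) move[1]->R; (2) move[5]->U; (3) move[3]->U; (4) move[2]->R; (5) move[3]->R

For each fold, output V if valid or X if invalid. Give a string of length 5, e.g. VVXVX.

Initial: RDLLDL -> [(0, 0), (1, 0), (1, -1), (0, -1), (-1, -1), (-1, -2), (-2, -2)]
Fold 1: move[1]->R => RRLLDL INVALID (collision), skipped
Fold 2: move[5]->U => RDLLDU INVALID (collision), skipped
Fold 3: move[3]->U => RDLUDL INVALID (collision), skipped
Fold 4: move[2]->R => RDRLDL INVALID (collision), skipped
Fold 5: move[3]->R => RDLRDL INVALID (collision), skipped

Answer: XXXXX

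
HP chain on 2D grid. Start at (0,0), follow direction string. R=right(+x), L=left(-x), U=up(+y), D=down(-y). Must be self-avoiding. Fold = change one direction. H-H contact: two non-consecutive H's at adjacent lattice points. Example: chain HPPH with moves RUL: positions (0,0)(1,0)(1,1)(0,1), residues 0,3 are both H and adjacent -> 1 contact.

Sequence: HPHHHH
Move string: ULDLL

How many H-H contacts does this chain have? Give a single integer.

Positions: [(0, 0), (0, 1), (-1, 1), (-1, 0), (-2, 0), (-3, 0)]
H-H contact: residue 0 @(0,0) - residue 3 @(-1, 0)

Answer: 1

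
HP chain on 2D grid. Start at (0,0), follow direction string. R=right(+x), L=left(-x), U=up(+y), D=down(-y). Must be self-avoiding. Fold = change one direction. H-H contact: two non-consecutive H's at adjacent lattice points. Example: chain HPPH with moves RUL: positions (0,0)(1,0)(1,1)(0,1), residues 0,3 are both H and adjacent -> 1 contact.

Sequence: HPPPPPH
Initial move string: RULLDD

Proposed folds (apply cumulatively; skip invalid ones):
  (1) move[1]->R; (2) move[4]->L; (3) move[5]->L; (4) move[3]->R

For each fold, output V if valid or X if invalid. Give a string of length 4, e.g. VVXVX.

Answer: XVVX

Derivation:
Initial: RULLDD -> [(0, 0), (1, 0), (1, 1), (0, 1), (-1, 1), (-1, 0), (-1, -1)]
Fold 1: move[1]->R => RRLLDD INVALID (collision), skipped
Fold 2: move[4]->L => RULLLD VALID
Fold 3: move[5]->L => RULLLL VALID
Fold 4: move[3]->R => RULRLL INVALID (collision), skipped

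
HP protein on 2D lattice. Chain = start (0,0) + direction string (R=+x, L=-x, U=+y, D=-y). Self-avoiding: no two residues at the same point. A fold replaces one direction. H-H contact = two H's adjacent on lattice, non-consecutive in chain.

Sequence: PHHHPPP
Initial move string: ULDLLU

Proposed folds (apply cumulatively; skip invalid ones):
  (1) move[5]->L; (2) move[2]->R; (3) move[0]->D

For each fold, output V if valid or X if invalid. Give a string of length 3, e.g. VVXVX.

Answer: VXV

Derivation:
Initial: ULDLLU -> [(0, 0), (0, 1), (-1, 1), (-1, 0), (-2, 0), (-3, 0), (-3, 1)]
Fold 1: move[5]->L => ULDLLL VALID
Fold 2: move[2]->R => ULRLLL INVALID (collision), skipped
Fold 3: move[0]->D => DLDLLL VALID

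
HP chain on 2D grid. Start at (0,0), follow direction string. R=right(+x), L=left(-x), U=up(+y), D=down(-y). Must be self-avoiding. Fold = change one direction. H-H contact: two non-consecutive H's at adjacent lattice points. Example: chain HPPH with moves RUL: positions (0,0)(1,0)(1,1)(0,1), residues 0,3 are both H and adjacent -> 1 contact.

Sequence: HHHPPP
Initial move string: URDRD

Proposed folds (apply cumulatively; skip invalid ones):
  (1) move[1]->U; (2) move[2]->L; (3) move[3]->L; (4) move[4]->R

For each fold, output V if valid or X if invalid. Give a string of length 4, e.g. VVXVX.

Answer: XXXV

Derivation:
Initial: URDRD -> [(0, 0), (0, 1), (1, 1), (1, 0), (2, 0), (2, -1)]
Fold 1: move[1]->U => UUDRD INVALID (collision), skipped
Fold 2: move[2]->L => URLRD INVALID (collision), skipped
Fold 3: move[3]->L => URDLD INVALID (collision), skipped
Fold 4: move[4]->R => URDRR VALID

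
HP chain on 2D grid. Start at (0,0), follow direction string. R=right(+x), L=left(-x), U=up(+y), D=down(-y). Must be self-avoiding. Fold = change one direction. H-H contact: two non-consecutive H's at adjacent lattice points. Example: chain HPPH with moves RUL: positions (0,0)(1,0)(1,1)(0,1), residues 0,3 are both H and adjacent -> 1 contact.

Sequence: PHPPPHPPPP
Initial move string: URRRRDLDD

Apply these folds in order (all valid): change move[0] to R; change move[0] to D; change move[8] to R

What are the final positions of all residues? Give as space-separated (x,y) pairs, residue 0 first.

Initial moves: URRRRDLDD
Fold: move[0]->R => RRRRRDLDD (positions: [(0, 0), (1, 0), (2, 0), (3, 0), (4, 0), (5, 0), (5, -1), (4, -1), (4, -2), (4, -3)])
Fold: move[0]->D => DRRRRDLDD (positions: [(0, 0), (0, -1), (1, -1), (2, -1), (3, -1), (4, -1), (4, -2), (3, -2), (3, -3), (3, -4)])
Fold: move[8]->R => DRRRRDLDR (positions: [(0, 0), (0, -1), (1, -1), (2, -1), (3, -1), (4, -1), (4, -2), (3, -2), (3, -3), (4, -3)])

Answer: (0,0) (0,-1) (1,-1) (2,-1) (3,-1) (4,-1) (4,-2) (3,-2) (3,-3) (4,-3)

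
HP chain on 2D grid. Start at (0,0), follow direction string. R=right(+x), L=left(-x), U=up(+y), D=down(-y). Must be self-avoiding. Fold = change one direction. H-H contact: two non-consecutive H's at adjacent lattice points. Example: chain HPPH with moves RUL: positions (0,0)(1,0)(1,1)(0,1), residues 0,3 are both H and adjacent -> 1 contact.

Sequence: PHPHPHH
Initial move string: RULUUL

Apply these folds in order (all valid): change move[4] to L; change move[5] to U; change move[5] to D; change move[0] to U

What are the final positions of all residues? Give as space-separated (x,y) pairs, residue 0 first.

Answer: (0,0) (0,1) (0,2) (-1,2) (-1,3) (-2,3) (-2,2)

Derivation:
Initial moves: RULUUL
Fold: move[4]->L => RULULL (positions: [(0, 0), (1, 0), (1, 1), (0, 1), (0, 2), (-1, 2), (-2, 2)])
Fold: move[5]->U => RULULU (positions: [(0, 0), (1, 0), (1, 1), (0, 1), (0, 2), (-1, 2), (-1, 3)])
Fold: move[5]->D => RULULD (positions: [(0, 0), (1, 0), (1, 1), (0, 1), (0, 2), (-1, 2), (-1, 1)])
Fold: move[0]->U => UULULD (positions: [(0, 0), (0, 1), (0, 2), (-1, 2), (-1, 3), (-2, 3), (-2, 2)])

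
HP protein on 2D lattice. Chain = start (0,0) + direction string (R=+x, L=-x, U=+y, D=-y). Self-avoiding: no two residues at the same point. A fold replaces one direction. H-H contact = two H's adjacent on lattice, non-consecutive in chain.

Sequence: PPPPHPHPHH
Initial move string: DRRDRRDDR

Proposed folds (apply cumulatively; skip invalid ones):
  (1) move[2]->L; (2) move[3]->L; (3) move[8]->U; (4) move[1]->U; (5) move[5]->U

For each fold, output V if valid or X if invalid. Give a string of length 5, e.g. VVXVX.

Initial: DRRDRRDDR -> [(0, 0), (0, -1), (1, -1), (2, -1), (2, -2), (3, -2), (4, -2), (4, -3), (4, -4), (5, -4)]
Fold 1: move[2]->L => DRLDRRDDR INVALID (collision), skipped
Fold 2: move[3]->L => DRRLRRDDR INVALID (collision), skipped
Fold 3: move[8]->U => DRRDRRDDU INVALID (collision), skipped
Fold 4: move[1]->U => DURDRRDDR INVALID (collision), skipped
Fold 5: move[5]->U => DRRDRUDDR INVALID (collision), skipped

Answer: XXXXX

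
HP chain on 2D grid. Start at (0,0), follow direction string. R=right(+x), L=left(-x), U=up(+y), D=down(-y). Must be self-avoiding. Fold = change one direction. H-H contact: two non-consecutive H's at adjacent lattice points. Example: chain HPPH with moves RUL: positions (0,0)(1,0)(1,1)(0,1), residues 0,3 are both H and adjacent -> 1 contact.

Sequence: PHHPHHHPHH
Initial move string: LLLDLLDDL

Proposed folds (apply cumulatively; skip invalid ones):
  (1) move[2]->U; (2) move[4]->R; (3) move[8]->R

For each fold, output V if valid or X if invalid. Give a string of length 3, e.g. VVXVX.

Answer: XXV

Derivation:
Initial: LLLDLLDDL -> [(0, 0), (-1, 0), (-2, 0), (-3, 0), (-3, -1), (-4, -1), (-5, -1), (-5, -2), (-5, -3), (-6, -3)]
Fold 1: move[2]->U => LLUDLLDDL INVALID (collision), skipped
Fold 2: move[4]->R => LLLDRLDDL INVALID (collision), skipped
Fold 3: move[8]->R => LLLDLLDDR VALID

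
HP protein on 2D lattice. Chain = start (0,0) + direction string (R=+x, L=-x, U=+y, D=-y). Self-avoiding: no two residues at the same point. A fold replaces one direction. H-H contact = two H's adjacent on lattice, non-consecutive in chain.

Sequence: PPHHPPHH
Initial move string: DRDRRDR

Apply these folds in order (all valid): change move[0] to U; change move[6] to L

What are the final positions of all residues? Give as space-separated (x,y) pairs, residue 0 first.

Answer: (0,0) (0,1) (1,1) (1,0) (2,0) (3,0) (3,-1) (2,-1)

Derivation:
Initial moves: DRDRRDR
Fold: move[0]->U => URDRRDR (positions: [(0, 0), (0, 1), (1, 1), (1, 0), (2, 0), (3, 0), (3, -1), (4, -1)])
Fold: move[6]->L => URDRRDL (positions: [(0, 0), (0, 1), (1, 1), (1, 0), (2, 0), (3, 0), (3, -1), (2, -1)])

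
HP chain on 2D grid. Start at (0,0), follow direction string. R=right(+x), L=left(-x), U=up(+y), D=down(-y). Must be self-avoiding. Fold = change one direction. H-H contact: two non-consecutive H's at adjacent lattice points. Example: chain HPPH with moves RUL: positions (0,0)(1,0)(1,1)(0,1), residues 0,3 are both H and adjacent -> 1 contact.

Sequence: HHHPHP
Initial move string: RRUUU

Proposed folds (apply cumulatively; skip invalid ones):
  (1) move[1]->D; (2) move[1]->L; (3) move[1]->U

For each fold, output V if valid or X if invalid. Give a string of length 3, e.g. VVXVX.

Answer: XXV

Derivation:
Initial: RRUUU -> [(0, 0), (1, 0), (2, 0), (2, 1), (2, 2), (2, 3)]
Fold 1: move[1]->D => RDUUU INVALID (collision), skipped
Fold 2: move[1]->L => RLUUU INVALID (collision), skipped
Fold 3: move[1]->U => RUUUU VALID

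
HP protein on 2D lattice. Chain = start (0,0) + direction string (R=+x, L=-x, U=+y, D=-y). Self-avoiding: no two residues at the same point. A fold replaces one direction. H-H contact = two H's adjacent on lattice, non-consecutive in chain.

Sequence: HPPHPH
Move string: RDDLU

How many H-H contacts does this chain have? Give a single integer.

Positions: [(0, 0), (1, 0), (1, -1), (1, -2), (0, -2), (0, -1)]
H-H contact: residue 0 @(0,0) - residue 5 @(0, -1)

Answer: 1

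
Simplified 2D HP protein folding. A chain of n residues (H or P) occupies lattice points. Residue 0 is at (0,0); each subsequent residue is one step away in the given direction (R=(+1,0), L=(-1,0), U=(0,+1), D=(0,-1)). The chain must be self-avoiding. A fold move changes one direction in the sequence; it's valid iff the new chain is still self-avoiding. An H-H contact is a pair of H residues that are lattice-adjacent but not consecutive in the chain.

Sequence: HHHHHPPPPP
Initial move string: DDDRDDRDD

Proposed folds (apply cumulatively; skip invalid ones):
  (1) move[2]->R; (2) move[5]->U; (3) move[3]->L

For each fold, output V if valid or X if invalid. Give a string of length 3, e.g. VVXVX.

Answer: VXX

Derivation:
Initial: DDDRDDRDD -> [(0, 0), (0, -1), (0, -2), (0, -3), (1, -3), (1, -4), (1, -5), (2, -5), (2, -6), (2, -7)]
Fold 1: move[2]->R => DDRRDDRDD VALID
Fold 2: move[5]->U => DDRRDURDD INVALID (collision), skipped
Fold 3: move[3]->L => DDRLDDRDD INVALID (collision), skipped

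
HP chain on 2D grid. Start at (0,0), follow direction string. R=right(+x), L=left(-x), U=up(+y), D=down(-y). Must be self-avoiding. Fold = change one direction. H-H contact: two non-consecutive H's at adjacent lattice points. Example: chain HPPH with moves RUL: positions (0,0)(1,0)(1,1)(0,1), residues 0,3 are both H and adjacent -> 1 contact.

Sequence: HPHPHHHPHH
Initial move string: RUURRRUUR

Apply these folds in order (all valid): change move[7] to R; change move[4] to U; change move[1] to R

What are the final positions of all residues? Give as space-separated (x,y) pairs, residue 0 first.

Answer: (0,0) (1,0) (2,0) (2,1) (3,1) (3,2) (4,2) (4,3) (5,3) (6,3)

Derivation:
Initial moves: RUURRRUUR
Fold: move[7]->R => RUURRRURR (positions: [(0, 0), (1, 0), (1, 1), (1, 2), (2, 2), (3, 2), (4, 2), (4, 3), (5, 3), (6, 3)])
Fold: move[4]->U => RUURURURR (positions: [(0, 0), (1, 0), (1, 1), (1, 2), (2, 2), (2, 3), (3, 3), (3, 4), (4, 4), (5, 4)])
Fold: move[1]->R => RRURURURR (positions: [(0, 0), (1, 0), (2, 0), (2, 1), (3, 1), (3, 2), (4, 2), (4, 3), (5, 3), (6, 3)])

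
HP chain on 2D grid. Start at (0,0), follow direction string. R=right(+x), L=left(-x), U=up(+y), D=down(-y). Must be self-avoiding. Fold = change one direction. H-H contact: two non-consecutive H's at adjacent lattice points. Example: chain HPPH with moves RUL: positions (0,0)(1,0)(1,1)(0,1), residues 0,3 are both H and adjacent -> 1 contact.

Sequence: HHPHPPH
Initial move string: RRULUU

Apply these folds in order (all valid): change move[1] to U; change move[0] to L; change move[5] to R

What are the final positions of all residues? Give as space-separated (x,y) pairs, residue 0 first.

Answer: (0,0) (-1,0) (-1,1) (-1,2) (-2,2) (-2,3) (-1,3)

Derivation:
Initial moves: RRULUU
Fold: move[1]->U => RUULUU (positions: [(0, 0), (1, 0), (1, 1), (1, 2), (0, 2), (0, 3), (0, 4)])
Fold: move[0]->L => LUULUU (positions: [(0, 0), (-1, 0), (-1, 1), (-1, 2), (-2, 2), (-2, 3), (-2, 4)])
Fold: move[5]->R => LUULUR (positions: [(0, 0), (-1, 0), (-1, 1), (-1, 2), (-2, 2), (-2, 3), (-1, 3)])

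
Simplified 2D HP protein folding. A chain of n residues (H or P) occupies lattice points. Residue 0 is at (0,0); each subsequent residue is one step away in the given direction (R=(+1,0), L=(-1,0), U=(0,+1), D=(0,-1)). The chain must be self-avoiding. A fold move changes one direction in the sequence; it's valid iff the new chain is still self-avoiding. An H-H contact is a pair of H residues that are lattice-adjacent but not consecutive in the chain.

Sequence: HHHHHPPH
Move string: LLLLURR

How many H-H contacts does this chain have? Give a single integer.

Answer: 1

Derivation:
Positions: [(0, 0), (-1, 0), (-2, 0), (-3, 0), (-4, 0), (-4, 1), (-3, 1), (-2, 1)]
H-H contact: residue 2 @(-2,0) - residue 7 @(-2, 1)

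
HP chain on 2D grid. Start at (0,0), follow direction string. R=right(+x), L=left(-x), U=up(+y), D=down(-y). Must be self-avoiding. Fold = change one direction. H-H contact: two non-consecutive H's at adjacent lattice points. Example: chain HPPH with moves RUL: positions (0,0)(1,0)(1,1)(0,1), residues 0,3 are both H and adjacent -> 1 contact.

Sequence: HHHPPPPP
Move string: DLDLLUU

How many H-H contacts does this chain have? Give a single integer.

Answer: 0

Derivation:
Positions: [(0, 0), (0, -1), (-1, -1), (-1, -2), (-2, -2), (-3, -2), (-3, -1), (-3, 0)]
No H-H contacts found.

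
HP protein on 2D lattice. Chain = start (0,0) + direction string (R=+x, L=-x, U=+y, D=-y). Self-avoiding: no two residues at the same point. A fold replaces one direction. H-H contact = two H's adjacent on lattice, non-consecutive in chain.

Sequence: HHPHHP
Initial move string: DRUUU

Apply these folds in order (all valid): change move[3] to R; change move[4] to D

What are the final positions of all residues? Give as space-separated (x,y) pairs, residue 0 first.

Initial moves: DRUUU
Fold: move[3]->R => DRURU (positions: [(0, 0), (0, -1), (1, -1), (1, 0), (2, 0), (2, 1)])
Fold: move[4]->D => DRURD (positions: [(0, 0), (0, -1), (1, -1), (1, 0), (2, 0), (2, -1)])

Answer: (0,0) (0,-1) (1,-1) (1,0) (2,0) (2,-1)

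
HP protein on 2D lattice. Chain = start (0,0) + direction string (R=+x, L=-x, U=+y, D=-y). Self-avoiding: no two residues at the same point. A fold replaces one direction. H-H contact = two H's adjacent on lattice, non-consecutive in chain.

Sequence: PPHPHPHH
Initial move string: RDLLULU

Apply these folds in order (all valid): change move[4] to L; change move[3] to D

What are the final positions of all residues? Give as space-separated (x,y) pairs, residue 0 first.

Initial moves: RDLLULU
Fold: move[4]->L => RDLLLLU (positions: [(0, 0), (1, 0), (1, -1), (0, -1), (-1, -1), (-2, -1), (-3, -1), (-3, 0)])
Fold: move[3]->D => RDLDLLU (positions: [(0, 0), (1, 0), (1, -1), (0, -1), (0, -2), (-1, -2), (-2, -2), (-2, -1)])

Answer: (0,0) (1,0) (1,-1) (0,-1) (0,-2) (-1,-2) (-2,-2) (-2,-1)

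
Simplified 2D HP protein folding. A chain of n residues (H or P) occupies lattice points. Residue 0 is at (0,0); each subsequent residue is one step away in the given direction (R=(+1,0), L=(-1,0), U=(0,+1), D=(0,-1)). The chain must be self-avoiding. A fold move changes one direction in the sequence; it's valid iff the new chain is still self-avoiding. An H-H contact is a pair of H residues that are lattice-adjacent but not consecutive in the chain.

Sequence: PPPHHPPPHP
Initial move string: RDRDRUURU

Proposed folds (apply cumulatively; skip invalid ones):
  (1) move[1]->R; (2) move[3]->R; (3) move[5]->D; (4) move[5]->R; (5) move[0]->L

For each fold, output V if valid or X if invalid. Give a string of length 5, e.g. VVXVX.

Answer: VVXVX

Derivation:
Initial: RDRDRUURU -> [(0, 0), (1, 0), (1, -1), (2, -1), (2, -2), (3, -2), (3, -1), (3, 0), (4, 0), (4, 1)]
Fold 1: move[1]->R => RRRDRUURU VALID
Fold 2: move[3]->R => RRRRRUURU VALID
Fold 3: move[5]->D => RRRRRDURU INVALID (collision), skipped
Fold 4: move[5]->R => RRRRRRURU VALID
Fold 5: move[0]->L => LRRRRRURU INVALID (collision), skipped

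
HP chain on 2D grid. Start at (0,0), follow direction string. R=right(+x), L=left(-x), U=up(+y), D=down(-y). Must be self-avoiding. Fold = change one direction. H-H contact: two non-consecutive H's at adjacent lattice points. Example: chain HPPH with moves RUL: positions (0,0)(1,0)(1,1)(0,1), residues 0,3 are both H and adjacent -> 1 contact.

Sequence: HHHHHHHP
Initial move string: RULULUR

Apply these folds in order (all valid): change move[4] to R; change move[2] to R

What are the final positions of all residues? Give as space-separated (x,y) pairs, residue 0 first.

Initial moves: RULULUR
Fold: move[4]->R => RULURUR (positions: [(0, 0), (1, 0), (1, 1), (0, 1), (0, 2), (1, 2), (1, 3), (2, 3)])
Fold: move[2]->R => RURURUR (positions: [(0, 0), (1, 0), (1, 1), (2, 1), (2, 2), (3, 2), (3, 3), (4, 3)])

Answer: (0,0) (1,0) (1,1) (2,1) (2,2) (3,2) (3,3) (4,3)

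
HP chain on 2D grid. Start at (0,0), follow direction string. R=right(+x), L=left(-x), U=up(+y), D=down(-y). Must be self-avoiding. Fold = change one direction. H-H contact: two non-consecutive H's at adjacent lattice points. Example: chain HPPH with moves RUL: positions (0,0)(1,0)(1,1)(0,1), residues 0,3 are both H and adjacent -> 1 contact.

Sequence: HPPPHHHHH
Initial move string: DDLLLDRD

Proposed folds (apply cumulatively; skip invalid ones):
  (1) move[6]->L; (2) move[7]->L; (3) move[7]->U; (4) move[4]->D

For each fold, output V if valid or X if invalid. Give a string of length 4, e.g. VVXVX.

Initial: DDLLLDRD -> [(0, 0), (0, -1), (0, -2), (-1, -2), (-2, -2), (-3, -2), (-3, -3), (-2, -3), (-2, -4)]
Fold 1: move[6]->L => DDLLLDLD VALID
Fold 2: move[7]->L => DDLLLDLL VALID
Fold 3: move[7]->U => DDLLLDLU VALID
Fold 4: move[4]->D => DDLLDDLU VALID

Answer: VVVV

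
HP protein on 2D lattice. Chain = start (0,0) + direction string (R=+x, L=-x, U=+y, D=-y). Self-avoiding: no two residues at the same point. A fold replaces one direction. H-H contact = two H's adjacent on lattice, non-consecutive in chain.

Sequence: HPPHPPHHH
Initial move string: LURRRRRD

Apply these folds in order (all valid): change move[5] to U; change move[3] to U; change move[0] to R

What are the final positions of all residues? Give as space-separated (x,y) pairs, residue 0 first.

Answer: (0,0) (1,0) (1,1) (2,1) (2,2) (3,2) (3,3) (4,3) (4,2)

Derivation:
Initial moves: LURRRRRD
Fold: move[5]->U => LURRRURD (positions: [(0, 0), (-1, 0), (-1, 1), (0, 1), (1, 1), (2, 1), (2, 2), (3, 2), (3, 1)])
Fold: move[3]->U => LURURURD (positions: [(0, 0), (-1, 0), (-1, 1), (0, 1), (0, 2), (1, 2), (1, 3), (2, 3), (2, 2)])
Fold: move[0]->R => RURURURD (positions: [(0, 0), (1, 0), (1, 1), (2, 1), (2, 2), (3, 2), (3, 3), (4, 3), (4, 2)])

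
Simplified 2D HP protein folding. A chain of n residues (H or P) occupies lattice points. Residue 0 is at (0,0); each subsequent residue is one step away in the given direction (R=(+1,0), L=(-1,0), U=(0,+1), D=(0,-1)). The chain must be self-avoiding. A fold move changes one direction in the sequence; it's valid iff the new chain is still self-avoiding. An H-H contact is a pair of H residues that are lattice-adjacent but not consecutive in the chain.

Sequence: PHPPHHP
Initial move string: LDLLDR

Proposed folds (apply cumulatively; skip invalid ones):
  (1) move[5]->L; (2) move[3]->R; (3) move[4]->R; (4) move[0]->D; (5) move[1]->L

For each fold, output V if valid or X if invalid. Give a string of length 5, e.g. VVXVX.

Answer: VXXVV

Derivation:
Initial: LDLLDR -> [(0, 0), (-1, 0), (-1, -1), (-2, -1), (-3, -1), (-3, -2), (-2, -2)]
Fold 1: move[5]->L => LDLLDL VALID
Fold 2: move[3]->R => LDLRDL INVALID (collision), skipped
Fold 3: move[4]->R => LDLLRL INVALID (collision), skipped
Fold 4: move[0]->D => DDLLDL VALID
Fold 5: move[1]->L => DLLLDL VALID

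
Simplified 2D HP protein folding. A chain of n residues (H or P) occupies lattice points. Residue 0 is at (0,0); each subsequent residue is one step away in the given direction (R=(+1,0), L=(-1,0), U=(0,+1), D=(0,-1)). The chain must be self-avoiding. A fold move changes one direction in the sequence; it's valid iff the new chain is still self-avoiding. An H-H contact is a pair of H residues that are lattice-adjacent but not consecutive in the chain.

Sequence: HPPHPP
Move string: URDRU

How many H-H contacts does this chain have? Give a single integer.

Answer: 1

Derivation:
Positions: [(0, 0), (0, 1), (1, 1), (1, 0), (2, 0), (2, 1)]
H-H contact: residue 0 @(0,0) - residue 3 @(1, 0)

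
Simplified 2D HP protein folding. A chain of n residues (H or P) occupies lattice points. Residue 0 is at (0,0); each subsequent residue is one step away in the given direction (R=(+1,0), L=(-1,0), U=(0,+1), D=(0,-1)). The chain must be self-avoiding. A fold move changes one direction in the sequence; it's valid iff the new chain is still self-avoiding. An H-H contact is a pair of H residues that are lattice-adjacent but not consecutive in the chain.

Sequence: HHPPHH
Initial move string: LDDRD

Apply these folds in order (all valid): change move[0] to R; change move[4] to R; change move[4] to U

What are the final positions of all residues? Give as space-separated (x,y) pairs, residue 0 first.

Initial moves: LDDRD
Fold: move[0]->R => RDDRD (positions: [(0, 0), (1, 0), (1, -1), (1, -2), (2, -2), (2, -3)])
Fold: move[4]->R => RDDRR (positions: [(0, 0), (1, 0), (1, -1), (1, -2), (2, -2), (3, -2)])
Fold: move[4]->U => RDDRU (positions: [(0, 0), (1, 0), (1, -1), (1, -2), (2, -2), (2, -1)])

Answer: (0,0) (1,0) (1,-1) (1,-2) (2,-2) (2,-1)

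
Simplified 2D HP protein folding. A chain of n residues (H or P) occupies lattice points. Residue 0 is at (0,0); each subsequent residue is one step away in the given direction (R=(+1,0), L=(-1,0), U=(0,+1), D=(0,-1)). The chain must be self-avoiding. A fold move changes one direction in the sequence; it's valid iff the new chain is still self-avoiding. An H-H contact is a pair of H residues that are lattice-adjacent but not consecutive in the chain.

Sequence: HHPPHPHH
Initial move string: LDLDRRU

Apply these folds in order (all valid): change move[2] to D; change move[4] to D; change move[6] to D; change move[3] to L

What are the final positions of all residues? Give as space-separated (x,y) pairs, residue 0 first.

Answer: (0,0) (-1,0) (-1,-1) (-1,-2) (-2,-2) (-2,-3) (-1,-3) (-1,-4)

Derivation:
Initial moves: LDLDRRU
Fold: move[2]->D => LDDDRRU (positions: [(0, 0), (-1, 0), (-1, -1), (-1, -2), (-1, -3), (0, -3), (1, -3), (1, -2)])
Fold: move[4]->D => LDDDDRU (positions: [(0, 0), (-1, 0), (-1, -1), (-1, -2), (-1, -3), (-1, -4), (0, -4), (0, -3)])
Fold: move[6]->D => LDDDDRD (positions: [(0, 0), (-1, 0), (-1, -1), (-1, -2), (-1, -3), (-1, -4), (0, -4), (0, -5)])
Fold: move[3]->L => LDDLDRD (positions: [(0, 0), (-1, 0), (-1, -1), (-1, -2), (-2, -2), (-2, -3), (-1, -3), (-1, -4)])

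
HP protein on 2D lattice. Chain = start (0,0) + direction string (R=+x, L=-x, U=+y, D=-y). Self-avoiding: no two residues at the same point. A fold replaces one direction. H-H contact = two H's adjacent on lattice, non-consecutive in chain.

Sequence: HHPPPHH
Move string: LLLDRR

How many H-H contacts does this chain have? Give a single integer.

Positions: [(0, 0), (-1, 0), (-2, 0), (-3, 0), (-3, -1), (-2, -1), (-1, -1)]
H-H contact: residue 1 @(-1,0) - residue 6 @(-1, -1)

Answer: 1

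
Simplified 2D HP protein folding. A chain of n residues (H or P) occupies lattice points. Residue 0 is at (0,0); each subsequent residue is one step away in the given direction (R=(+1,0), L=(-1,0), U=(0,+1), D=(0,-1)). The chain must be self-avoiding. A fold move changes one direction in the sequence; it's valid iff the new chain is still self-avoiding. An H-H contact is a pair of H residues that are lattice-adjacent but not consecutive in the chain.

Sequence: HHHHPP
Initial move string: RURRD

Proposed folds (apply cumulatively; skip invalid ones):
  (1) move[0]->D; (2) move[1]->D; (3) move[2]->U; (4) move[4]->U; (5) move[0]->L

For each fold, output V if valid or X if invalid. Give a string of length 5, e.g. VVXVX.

Answer: XVXVV

Derivation:
Initial: RURRD -> [(0, 0), (1, 0), (1, 1), (2, 1), (3, 1), (3, 0)]
Fold 1: move[0]->D => DURRD INVALID (collision), skipped
Fold 2: move[1]->D => RDRRD VALID
Fold 3: move[2]->U => RDURD INVALID (collision), skipped
Fold 4: move[4]->U => RDRRU VALID
Fold 5: move[0]->L => LDRRU VALID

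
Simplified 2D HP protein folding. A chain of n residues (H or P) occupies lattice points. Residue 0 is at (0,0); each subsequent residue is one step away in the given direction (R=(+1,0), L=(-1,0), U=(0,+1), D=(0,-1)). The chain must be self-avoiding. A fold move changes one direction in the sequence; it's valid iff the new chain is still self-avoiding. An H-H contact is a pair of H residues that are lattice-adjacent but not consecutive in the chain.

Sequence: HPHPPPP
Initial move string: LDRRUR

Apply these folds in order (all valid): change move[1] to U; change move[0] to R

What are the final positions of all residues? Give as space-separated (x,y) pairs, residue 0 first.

Answer: (0,0) (1,0) (1,1) (2,1) (3,1) (3,2) (4,2)

Derivation:
Initial moves: LDRRUR
Fold: move[1]->U => LURRUR (positions: [(0, 0), (-1, 0), (-1, 1), (0, 1), (1, 1), (1, 2), (2, 2)])
Fold: move[0]->R => RURRUR (positions: [(0, 0), (1, 0), (1, 1), (2, 1), (3, 1), (3, 2), (4, 2)])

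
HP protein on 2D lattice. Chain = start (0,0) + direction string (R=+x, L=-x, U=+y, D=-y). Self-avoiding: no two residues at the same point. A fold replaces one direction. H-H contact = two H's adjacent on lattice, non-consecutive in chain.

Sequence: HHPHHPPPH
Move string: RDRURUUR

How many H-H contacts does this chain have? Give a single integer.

Positions: [(0, 0), (1, 0), (1, -1), (2, -1), (2, 0), (3, 0), (3, 1), (3, 2), (4, 2)]
H-H contact: residue 1 @(1,0) - residue 4 @(2, 0)

Answer: 1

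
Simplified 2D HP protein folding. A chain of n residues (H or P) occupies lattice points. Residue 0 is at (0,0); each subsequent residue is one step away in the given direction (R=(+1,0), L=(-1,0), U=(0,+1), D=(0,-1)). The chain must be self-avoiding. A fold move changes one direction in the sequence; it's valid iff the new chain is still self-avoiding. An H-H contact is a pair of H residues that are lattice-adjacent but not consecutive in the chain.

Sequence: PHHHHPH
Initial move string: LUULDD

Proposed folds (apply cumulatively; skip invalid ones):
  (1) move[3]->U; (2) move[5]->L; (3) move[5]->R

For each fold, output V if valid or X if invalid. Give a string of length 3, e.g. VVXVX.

Initial: LUULDD -> [(0, 0), (-1, 0), (-1, 1), (-1, 2), (-2, 2), (-2, 1), (-2, 0)]
Fold 1: move[3]->U => LUUUDD INVALID (collision), skipped
Fold 2: move[5]->L => LUULDL VALID
Fold 3: move[5]->R => LUULDR INVALID (collision), skipped

Answer: XVX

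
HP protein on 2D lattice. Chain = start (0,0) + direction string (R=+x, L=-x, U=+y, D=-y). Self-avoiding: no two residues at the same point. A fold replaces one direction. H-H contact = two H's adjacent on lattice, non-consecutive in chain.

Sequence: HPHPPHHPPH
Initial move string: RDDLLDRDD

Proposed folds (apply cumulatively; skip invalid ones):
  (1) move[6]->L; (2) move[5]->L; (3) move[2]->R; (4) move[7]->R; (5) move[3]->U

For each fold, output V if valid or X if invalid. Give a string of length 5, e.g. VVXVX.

Initial: RDDLLDRDD -> [(0, 0), (1, 0), (1, -1), (1, -2), (0, -2), (-1, -2), (-1, -3), (0, -3), (0, -4), (0, -5)]
Fold 1: move[6]->L => RDDLLDLDD VALID
Fold 2: move[5]->L => RDDLLLLDD VALID
Fold 3: move[2]->R => RDRLLLLDD INVALID (collision), skipped
Fold 4: move[7]->R => RDDLLLLRD INVALID (collision), skipped
Fold 5: move[3]->U => RDDULLLDD INVALID (collision), skipped

Answer: VVXXX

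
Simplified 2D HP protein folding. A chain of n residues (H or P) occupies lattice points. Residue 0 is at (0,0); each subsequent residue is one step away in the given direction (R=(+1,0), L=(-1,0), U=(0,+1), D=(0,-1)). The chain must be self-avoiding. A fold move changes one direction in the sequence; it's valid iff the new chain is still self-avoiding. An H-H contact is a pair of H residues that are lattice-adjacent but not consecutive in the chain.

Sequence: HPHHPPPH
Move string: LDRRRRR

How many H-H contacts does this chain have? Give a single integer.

Positions: [(0, 0), (-1, 0), (-1, -1), (0, -1), (1, -1), (2, -1), (3, -1), (4, -1)]
H-H contact: residue 0 @(0,0) - residue 3 @(0, -1)

Answer: 1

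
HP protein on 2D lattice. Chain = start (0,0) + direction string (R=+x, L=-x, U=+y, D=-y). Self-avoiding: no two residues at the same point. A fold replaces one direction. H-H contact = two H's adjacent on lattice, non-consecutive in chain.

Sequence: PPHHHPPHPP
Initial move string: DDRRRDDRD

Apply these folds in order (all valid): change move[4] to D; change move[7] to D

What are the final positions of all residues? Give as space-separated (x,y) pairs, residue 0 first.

Answer: (0,0) (0,-1) (0,-2) (1,-2) (2,-2) (2,-3) (2,-4) (2,-5) (2,-6) (2,-7)

Derivation:
Initial moves: DDRRRDDRD
Fold: move[4]->D => DDRRDDDRD (positions: [(0, 0), (0, -1), (0, -2), (1, -2), (2, -2), (2, -3), (2, -4), (2, -5), (3, -5), (3, -6)])
Fold: move[7]->D => DDRRDDDDD (positions: [(0, 0), (0, -1), (0, -2), (1, -2), (2, -2), (2, -3), (2, -4), (2, -5), (2, -6), (2, -7)])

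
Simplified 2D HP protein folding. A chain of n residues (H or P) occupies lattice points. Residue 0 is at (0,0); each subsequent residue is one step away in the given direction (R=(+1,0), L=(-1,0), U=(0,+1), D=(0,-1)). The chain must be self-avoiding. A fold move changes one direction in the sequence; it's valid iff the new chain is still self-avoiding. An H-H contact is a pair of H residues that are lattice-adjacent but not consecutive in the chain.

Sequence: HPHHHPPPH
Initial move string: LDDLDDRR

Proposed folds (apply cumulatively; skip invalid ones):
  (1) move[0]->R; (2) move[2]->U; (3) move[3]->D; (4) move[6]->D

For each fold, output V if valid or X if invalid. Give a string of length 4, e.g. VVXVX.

Initial: LDDLDDRR -> [(0, 0), (-1, 0), (-1, -1), (-1, -2), (-2, -2), (-2, -3), (-2, -4), (-1, -4), (0, -4)]
Fold 1: move[0]->R => RDDLDDRR VALID
Fold 2: move[2]->U => RDULDDRR INVALID (collision), skipped
Fold 3: move[3]->D => RDDDDDRR VALID
Fold 4: move[6]->D => RDDDDDDR VALID

Answer: VXVV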